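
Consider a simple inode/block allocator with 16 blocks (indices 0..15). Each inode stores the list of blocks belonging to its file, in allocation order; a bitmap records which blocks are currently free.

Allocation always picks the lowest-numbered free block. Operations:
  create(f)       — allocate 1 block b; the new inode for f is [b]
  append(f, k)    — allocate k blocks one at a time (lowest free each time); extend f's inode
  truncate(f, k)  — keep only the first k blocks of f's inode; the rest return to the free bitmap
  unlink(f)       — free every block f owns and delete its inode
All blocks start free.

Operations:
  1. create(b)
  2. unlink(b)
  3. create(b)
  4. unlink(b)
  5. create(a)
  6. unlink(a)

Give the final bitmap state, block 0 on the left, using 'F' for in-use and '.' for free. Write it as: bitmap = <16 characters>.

  1. create(b)  ⇒  F...............  {b→[0]}
  2. unlink(b)  ⇒  ................  {}
  3. create(b)  ⇒  F...............  {b→[0]}
  4. unlink(b)  ⇒  ................  {}
  5. create(a)  ⇒  F...............  {a→[0]}
  6. unlink(a)  ⇒  ................  {}

bitmap = ................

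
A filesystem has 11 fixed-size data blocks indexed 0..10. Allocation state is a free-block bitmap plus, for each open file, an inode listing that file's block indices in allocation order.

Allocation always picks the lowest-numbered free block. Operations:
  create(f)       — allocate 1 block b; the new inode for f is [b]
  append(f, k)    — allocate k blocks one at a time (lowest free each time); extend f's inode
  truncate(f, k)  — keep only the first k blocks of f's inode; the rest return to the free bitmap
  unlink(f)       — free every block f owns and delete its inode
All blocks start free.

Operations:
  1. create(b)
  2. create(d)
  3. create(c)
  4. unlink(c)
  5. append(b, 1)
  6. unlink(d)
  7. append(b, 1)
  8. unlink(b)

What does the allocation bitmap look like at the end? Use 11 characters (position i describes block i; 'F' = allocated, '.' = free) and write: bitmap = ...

[1] create(b) — b=0 (map F..........)
[2] create(d) — b=0 d=1 (map FF.........)
[3] create(c) — b=0 c=2 d=1 (map FFF........)
[4] unlink(c) — b=0 d=1 (map FF.........)
[5] append(b, 1) — b=0,2 d=1 (map FFF........)
[6] unlink(d) — b=0,2 (map F.F........)
[7] append(b, 1) — b=0,2,1 (map FFF........)
[8] unlink(b) —  (map ...........)

bitmap = ...........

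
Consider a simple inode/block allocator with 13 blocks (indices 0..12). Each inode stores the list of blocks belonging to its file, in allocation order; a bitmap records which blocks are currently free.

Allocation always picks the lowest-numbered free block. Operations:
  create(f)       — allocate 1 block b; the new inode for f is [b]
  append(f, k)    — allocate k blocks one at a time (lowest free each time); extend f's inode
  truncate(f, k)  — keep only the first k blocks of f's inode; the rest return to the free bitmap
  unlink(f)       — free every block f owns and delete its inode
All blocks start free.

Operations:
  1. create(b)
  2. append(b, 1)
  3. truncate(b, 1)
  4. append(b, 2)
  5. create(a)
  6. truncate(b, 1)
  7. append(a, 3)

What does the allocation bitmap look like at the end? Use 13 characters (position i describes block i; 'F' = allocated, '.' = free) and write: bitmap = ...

after create(b) → b:[0]  free=[F............]
after append(b, 1) → b:[0, 1]  free=[FF...........]
after truncate(b, 1) → b:[0]  free=[F............]
after append(b, 2) → b:[0, 1, 2]  free=[FFF..........]
after create(a) → a:[3], b:[0, 1, 2]  free=[FFFF.........]
after truncate(b, 1) → a:[3], b:[0]  free=[F..F.........]
after append(a, 3) → a:[3, 1, 2, 4], b:[0]  free=[FFFFF........]

bitmap = FFFFF........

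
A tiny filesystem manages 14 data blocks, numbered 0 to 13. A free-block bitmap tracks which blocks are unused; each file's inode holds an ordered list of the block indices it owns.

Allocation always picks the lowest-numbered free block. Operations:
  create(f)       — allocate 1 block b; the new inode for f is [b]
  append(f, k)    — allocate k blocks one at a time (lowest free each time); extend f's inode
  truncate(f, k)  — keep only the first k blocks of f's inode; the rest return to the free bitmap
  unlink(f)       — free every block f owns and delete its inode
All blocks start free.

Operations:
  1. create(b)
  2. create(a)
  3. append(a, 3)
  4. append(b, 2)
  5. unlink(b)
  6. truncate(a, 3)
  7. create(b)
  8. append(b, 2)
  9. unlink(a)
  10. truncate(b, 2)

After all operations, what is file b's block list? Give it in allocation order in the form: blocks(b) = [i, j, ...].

blocks(b) = [0, 4]

after create(b) → b:[0]  free=[F.............]
after create(a) → a:[1], b:[0]  free=[FF............]
after append(a, 3) → a:[1, 2, 3, 4], b:[0]  free=[FFFFF.........]
after append(b, 2) → a:[1, 2, 3, 4], b:[0, 5, 6]  free=[FFFFFFF.......]
after unlink(b) → a:[1, 2, 3, 4]  free=[.FFFF.........]
after truncate(a, 3) → a:[1, 2, 3]  free=[.FFF..........]
after create(b) → a:[1, 2, 3], b:[0]  free=[FFFF..........]
after append(b, 2) → a:[1, 2, 3], b:[0, 4, 5]  free=[FFFFFF........]
after unlink(a) → b:[0, 4, 5]  free=[F...FF........]
after truncate(b, 2) → b:[0, 4]  free=[F...F.........]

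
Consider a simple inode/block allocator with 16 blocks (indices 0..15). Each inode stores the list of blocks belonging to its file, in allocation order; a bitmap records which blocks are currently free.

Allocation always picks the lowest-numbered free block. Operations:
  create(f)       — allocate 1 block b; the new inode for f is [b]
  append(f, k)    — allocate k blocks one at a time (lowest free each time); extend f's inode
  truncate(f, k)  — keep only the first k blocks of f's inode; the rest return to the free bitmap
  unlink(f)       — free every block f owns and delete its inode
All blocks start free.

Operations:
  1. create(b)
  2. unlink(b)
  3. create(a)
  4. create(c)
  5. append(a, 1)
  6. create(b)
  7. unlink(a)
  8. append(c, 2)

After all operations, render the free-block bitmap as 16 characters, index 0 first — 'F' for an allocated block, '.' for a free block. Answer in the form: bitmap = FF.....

bitmap = FFFF............

[1] create(b) — b=0 (map F...............)
[2] unlink(b) —  (map ................)
[3] create(a) — a=0 (map F...............)
[4] create(c) — a=0 c=1 (map FF..............)
[5] append(a, 1) — a=0,2 c=1 (map FFF.............)
[6] create(b) — a=0,2 b=3 c=1 (map FFFF............)
[7] unlink(a) — b=3 c=1 (map .F.F............)
[8] append(c, 2) — b=3 c=1,0,2 (map FFFF............)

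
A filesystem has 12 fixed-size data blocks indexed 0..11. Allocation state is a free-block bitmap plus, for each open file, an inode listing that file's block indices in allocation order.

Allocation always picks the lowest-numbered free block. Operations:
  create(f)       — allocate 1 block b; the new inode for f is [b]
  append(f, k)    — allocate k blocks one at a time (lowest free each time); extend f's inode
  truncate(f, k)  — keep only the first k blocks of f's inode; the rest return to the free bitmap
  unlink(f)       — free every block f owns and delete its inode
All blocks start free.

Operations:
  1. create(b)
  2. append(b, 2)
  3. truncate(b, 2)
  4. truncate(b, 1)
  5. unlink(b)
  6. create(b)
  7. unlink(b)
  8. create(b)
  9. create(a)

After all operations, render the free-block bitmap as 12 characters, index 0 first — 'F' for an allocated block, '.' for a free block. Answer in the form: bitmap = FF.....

bitmap = FF..........

after create(b) → b:[0]  free=[F...........]
after append(b, 2) → b:[0, 1, 2]  free=[FFF.........]
after truncate(b, 2) → b:[0, 1]  free=[FF..........]
after truncate(b, 1) → b:[0]  free=[F...........]
after unlink(b) →   free=[............]
after create(b) → b:[0]  free=[F...........]
after unlink(b) →   free=[............]
after create(b) → b:[0]  free=[F...........]
after create(a) → a:[1], b:[0]  free=[FF..........]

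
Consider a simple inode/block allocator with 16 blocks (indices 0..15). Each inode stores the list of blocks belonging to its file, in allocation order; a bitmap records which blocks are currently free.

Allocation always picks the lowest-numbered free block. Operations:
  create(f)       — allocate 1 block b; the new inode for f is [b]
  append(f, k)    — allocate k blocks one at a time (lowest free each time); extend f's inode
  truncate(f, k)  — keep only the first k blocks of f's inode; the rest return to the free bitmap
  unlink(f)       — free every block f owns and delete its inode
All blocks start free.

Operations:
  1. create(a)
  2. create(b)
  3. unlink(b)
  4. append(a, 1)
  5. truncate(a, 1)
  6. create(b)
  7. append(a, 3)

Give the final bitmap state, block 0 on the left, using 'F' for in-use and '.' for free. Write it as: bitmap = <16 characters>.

bitmap = FFFFF...........

  1. create(a)  ⇒  F...............  {a→[0]}
  2. create(b)  ⇒  FF..............  {a→[0]; b→[1]}
  3. unlink(b)  ⇒  F...............  {a→[0]}
  4. append(a, 1)  ⇒  FF..............  {a→[0, 1]}
  5. truncate(a, 1)  ⇒  F...............  {a→[0]}
  6. create(b)  ⇒  FF..............  {a→[0]; b→[1]}
  7. append(a, 3)  ⇒  FFFFF...........  {a→[0, 2, 3, 4]; b→[1]}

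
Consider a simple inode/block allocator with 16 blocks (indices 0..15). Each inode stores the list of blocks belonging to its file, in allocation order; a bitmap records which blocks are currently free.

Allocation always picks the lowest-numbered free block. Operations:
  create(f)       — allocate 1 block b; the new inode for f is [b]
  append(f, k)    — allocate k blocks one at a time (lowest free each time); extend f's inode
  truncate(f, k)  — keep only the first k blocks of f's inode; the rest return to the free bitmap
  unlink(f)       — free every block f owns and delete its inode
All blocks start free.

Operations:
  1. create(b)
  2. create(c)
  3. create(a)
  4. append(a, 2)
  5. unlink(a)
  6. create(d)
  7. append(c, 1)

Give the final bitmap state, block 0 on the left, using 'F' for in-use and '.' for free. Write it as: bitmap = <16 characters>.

after create(b) → b:[0]  free=[F...............]
after create(c) → b:[0], c:[1]  free=[FF..............]
after create(a) → a:[2], b:[0], c:[1]  free=[FFF.............]
after append(a, 2) → a:[2, 3, 4], b:[0], c:[1]  free=[FFFFF...........]
after unlink(a) → b:[0], c:[1]  free=[FF..............]
after create(d) → b:[0], c:[1], d:[2]  free=[FFF.............]
after append(c, 1) → b:[0], c:[1, 3], d:[2]  free=[FFFF............]

bitmap = FFFF............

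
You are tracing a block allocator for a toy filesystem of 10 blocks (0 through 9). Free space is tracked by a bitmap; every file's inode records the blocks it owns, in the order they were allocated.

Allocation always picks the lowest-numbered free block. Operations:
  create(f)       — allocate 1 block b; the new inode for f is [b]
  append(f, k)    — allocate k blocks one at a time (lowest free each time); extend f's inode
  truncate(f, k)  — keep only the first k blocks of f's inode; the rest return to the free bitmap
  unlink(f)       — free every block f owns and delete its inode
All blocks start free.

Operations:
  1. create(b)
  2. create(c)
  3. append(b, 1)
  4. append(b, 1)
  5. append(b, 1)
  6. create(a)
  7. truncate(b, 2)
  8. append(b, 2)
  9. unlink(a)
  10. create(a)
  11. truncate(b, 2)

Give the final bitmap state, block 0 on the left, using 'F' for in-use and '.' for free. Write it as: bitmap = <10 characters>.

[1] create(b) — b=0 (map F.........)
[2] create(c) — b=0 c=1 (map FF........)
[3] append(b, 1) — b=0,2 c=1 (map FFF.......)
[4] append(b, 1) — b=0,2,3 c=1 (map FFFF......)
[5] append(b, 1) — b=0,2,3,4 c=1 (map FFFFF.....)
[6] create(a) — a=5 b=0,2,3,4 c=1 (map FFFFFF....)
[7] truncate(b, 2) — a=5 b=0,2 c=1 (map FFF..F....)
[8] append(b, 2) — a=5 b=0,2,3,4 c=1 (map FFFFFF....)
[9] unlink(a) — b=0,2,3,4 c=1 (map FFFFF.....)
[10] create(a) — a=5 b=0,2,3,4 c=1 (map FFFFFF....)
[11] truncate(b, 2) — a=5 b=0,2 c=1 (map FFF..F....)

bitmap = FFF..F....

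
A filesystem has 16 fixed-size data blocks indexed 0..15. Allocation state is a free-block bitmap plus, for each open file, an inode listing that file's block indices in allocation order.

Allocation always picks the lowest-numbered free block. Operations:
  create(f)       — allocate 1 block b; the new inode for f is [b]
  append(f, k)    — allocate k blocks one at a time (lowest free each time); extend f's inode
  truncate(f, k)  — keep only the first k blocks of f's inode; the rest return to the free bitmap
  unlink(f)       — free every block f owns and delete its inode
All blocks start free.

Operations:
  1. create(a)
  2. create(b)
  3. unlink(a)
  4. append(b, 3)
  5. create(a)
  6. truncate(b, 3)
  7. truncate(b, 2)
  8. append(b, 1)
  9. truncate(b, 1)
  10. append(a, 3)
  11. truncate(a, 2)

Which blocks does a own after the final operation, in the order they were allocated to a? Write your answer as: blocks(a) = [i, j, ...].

  1. create(a)  ⇒  F...............  {a→[0]}
  2. create(b)  ⇒  FF..............  {a→[0]; b→[1]}
  3. unlink(a)  ⇒  .F..............  {b→[1]}
  4. append(b, 3)  ⇒  FFFF............  {b→[1, 0, 2, 3]}
  5. create(a)  ⇒  FFFFF...........  {a→[4]; b→[1, 0, 2, 3]}
  6. truncate(b, 3)  ⇒  FFF.F...........  {a→[4]; b→[1, 0, 2]}
  7. truncate(b, 2)  ⇒  FF..F...........  {a→[4]; b→[1, 0]}
  8. append(b, 1)  ⇒  FFF.F...........  {a→[4]; b→[1, 0, 2]}
  9. truncate(b, 1)  ⇒  .F..F...........  {a→[4]; b→[1]}
  10. append(a, 3)  ⇒  FFFFF...........  {a→[4, 0, 2, 3]; b→[1]}
  11. truncate(a, 2)  ⇒  FF..F...........  {a→[4, 0]; b→[1]}

blocks(a) = [4, 0]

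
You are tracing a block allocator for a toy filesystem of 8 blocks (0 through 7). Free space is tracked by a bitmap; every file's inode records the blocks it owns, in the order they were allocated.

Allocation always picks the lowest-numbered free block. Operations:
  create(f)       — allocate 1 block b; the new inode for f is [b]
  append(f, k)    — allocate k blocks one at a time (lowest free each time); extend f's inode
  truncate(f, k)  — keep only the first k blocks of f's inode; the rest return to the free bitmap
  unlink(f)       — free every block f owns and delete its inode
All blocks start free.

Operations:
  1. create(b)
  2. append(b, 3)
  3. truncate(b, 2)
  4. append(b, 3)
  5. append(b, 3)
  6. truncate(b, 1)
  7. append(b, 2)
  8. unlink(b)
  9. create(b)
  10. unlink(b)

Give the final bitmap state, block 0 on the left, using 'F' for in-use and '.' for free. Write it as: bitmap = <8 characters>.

bitmap = ........

[1] create(b) — b=0 (map F.......)
[2] append(b, 3) — b=0,1,2,3 (map FFFF....)
[3] truncate(b, 2) — b=0,1 (map FF......)
[4] append(b, 3) — b=0,1,2,3,4 (map FFFFF...)
[5] append(b, 3) — b=0,1,2,3,4,5,6,7 (map FFFFFFFF)
[6] truncate(b, 1) — b=0 (map F.......)
[7] append(b, 2) — b=0,1,2 (map FFF.....)
[8] unlink(b) —  (map ........)
[9] create(b) — b=0 (map F.......)
[10] unlink(b) —  (map ........)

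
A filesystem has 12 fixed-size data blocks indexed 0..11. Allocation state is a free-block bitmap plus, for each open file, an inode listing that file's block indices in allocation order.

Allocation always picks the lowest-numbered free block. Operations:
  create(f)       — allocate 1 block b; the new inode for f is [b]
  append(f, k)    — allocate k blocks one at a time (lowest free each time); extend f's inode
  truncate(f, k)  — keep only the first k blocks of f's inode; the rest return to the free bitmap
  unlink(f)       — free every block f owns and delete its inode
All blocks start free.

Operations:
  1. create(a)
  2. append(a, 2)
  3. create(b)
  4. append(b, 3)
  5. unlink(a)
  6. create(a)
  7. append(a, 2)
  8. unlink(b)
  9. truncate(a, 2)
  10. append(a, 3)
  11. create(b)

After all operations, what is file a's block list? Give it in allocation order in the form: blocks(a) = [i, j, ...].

blocks(a) = [0, 1, 2, 3, 4]

after create(a) → a:[0]  free=[F...........]
after append(a, 2) → a:[0, 1, 2]  free=[FFF.........]
after create(b) → a:[0, 1, 2], b:[3]  free=[FFFF........]
after append(b, 3) → a:[0, 1, 2], b:[3, 4, 5, 6]  free=[FFFFFFF.....]
after unlink(a) → b:[3, 4, 5, 6]  free=[...FFFF.....]
after create(a) → a:[0], b:[3, 4, 5, 6]  free=[F..FFFF.....]
after append(a, 2) → a:[0, 1, 2], b:[3, 4, 5, 6]  free=[FFFFFFF.....]
after unlink(b) → a:[0, 1, 2]  free=[FFF.........]
after truncate(a, 2) → a:[0, 1]  free=[FF..........]
after append(a, 3) → a:[0, 1, 2, 3, 4]  free=[FFFFF.......]
after create(b) → a:[0, 1, 2, 3, 4], b:[5]  free=[FFFFFF......]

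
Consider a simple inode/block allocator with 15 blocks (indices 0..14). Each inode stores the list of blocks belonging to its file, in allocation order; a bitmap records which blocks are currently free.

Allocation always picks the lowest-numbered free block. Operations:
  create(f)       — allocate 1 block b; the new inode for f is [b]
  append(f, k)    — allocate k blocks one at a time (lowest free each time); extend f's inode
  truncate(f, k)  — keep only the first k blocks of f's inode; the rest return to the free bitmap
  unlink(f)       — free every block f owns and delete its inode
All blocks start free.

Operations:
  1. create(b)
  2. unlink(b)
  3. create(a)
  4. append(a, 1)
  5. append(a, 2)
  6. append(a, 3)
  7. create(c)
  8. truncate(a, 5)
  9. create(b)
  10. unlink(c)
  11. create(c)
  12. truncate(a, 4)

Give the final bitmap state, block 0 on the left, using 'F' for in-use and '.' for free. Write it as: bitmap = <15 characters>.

bitmap = FFFF.FF........

after create(b) → b:[0]  free=[F..............]
after unlink(b) →   free=[...............]
after create(a) → a:[0]  free=[F..............]
after append(a, 1) → a:[0, 1]  free=[FF.............]
after append(a, 2) → a:[0, 1, 2, 3]  free=[FFFF...........]
after append(a, 3) → a:[0, 1, 2, 3, 4, 5, 6]  free=[FFFFFFF........]
after create(c) → a:[0, 1, 2, 3, 4, 5, 6], c:[7]  free=[FFFFFFFF.......]
after truncate(a, 5) → a:[0, 1, 2, 3, 4], c:[7]  free=[FFFFF..F.......]
after create(b) → a:[0, 1, 2, 3, 4], b:[5], c:[7]  free=[FFFFFF.F.......]
after unlink(c) → a:[0, 1, 2, 3, 4], b:[5]  free=[FFFFFF.........]
after create(c) → a:[0, 1, 2, 3, 4], b:[5], c:[6]  free=[FFFFFFF........]
after truncate(a, 4) → a:[0, 1, 2, 3], b:[5], c:[6]  free=[FFFF.FF........]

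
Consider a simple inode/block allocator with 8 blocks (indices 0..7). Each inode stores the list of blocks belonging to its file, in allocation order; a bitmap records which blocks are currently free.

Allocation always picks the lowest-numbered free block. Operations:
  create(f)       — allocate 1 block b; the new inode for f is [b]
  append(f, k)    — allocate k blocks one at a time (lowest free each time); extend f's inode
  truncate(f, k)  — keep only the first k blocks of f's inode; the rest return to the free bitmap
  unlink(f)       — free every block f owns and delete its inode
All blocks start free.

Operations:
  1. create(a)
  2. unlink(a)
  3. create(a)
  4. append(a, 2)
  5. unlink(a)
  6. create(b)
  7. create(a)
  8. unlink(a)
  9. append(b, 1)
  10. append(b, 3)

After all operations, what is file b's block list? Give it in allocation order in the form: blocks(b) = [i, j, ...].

create(a): bitmap=F....... | a=[0]
unlink(a): bitmap=........ | 
create(a): bitmap=F....... | a=[0]
append(a, 2): bitmap=FFF..... | a=[0, 1, 2]
unlink(a): bitmap=........ | 
create(b): bitmap=F....... | b=[0]
create(a): bitmap=FF...... | a=[1] b=[0]
unlink(a): bitmap=F....... | b=[0]
append(b, 1): bitmap=FF...... | b=[0, 1]
append(b, 3): bitmap=FFFFF... | b=[0, 1, 2, 3, 4]

blocks(b) = [0, 1, 2, 3, 4]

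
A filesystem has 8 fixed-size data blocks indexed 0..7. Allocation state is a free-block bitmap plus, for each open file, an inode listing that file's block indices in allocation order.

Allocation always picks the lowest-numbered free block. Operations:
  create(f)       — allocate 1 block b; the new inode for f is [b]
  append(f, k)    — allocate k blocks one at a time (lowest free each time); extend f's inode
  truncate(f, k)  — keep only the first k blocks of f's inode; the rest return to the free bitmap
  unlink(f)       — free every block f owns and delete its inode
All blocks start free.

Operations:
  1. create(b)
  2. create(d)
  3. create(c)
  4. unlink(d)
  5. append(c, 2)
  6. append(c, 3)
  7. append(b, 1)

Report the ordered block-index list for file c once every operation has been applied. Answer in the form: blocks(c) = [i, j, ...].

blocks(c) = [2, 1, 3, 4, 5, 6]

[1] create(b) — b=0 (map F.......)
[2] create(d) — b=0 d=1 (map FF......)
[3] create(c) — b=0 c=2 d=1 (map FFF.....)
[4] unlink(d) — b=0 c=2 (map F.F.....)
[5] append(c, 2) — b=0 c=2,1,3 (map FFFF....)
[6] append(c, 3) — b=0 c=2,1,3,4,5,6 (map FFFFFFF.)
[7] append(b, 1) — b=0,7 c=2,1,3,4,5,6 (map FFFFFFFF)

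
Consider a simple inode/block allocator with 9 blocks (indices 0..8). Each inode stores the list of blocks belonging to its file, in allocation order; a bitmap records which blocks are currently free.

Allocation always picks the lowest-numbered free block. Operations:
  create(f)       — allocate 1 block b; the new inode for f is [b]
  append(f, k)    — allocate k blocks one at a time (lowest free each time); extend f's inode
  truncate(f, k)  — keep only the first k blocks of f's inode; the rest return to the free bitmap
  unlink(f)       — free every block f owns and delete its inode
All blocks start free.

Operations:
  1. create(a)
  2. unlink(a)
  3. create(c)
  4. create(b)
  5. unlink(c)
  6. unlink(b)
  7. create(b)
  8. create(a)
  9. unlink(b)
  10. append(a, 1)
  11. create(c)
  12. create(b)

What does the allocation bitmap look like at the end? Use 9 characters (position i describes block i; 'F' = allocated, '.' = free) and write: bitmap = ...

bitmap = FFFF.....

after create(a) → a:[0]  free=[F........]
after unlink(a) →   free=[.........]
after create(c) → c:[0]  free=[F........]
after create(b) → b:[1], c:[0]  free=[FF.......]
after unlink(c) → b:[1]  free=[.F.......]
after unlink(b) →   free=[.........]
after create(b) → b:[0]  free=[F........]
after create(a) → a:[1], b:[0]  free=[FF.......]
after unlink(b) → a:[1]  free=[.F.......]
after append(a, 1) → a:[1, 0]  free=[FF.......]
after create(c) → a:[1, 0], c:[2]  free=[FFF......]
after create(b) → a:[1, 0], b:[3], c:[2]  free=[FFFF.....]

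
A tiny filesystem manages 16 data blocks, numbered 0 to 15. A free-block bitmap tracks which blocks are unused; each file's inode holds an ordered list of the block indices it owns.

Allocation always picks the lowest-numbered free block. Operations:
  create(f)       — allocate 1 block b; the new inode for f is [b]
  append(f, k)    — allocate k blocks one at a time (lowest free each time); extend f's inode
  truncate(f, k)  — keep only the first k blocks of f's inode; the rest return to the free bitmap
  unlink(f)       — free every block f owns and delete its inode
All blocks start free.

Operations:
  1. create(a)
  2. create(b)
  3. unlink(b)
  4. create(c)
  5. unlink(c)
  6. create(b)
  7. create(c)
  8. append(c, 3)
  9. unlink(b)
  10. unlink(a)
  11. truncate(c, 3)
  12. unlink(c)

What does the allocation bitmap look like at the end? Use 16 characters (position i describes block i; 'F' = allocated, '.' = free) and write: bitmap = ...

bitmap = ................

after create(a) → a:[0]  free=[F...............]
after create(b) → a:[0], b:[1]  free=[FF..............]
after unlink(b) → a:[0]  free=[F...............]
after create(c) → a:[0], c:[1]  free=[FF..............]
after unlink(c) → a:[0]  free=[F...............]
after create(b) → a:[0], b:[1]  free=[FF..............]
after create(c) → a:[0], b:[1], c:[2]  free=[FFF.............]
after append(c, 3) → a:[0], b:[1], c:[2, 3, 4, 5]  free=[FFFFFF..........]
after unlink(b) → a:[0], c:[2, 3, 4, 5]  free=[F.FFFF..........]
after unlink(a) → c:[2, 3, 4, 5]  free=[..FFFF..........]
after truncate(c, 3) → c:[2, 3, 4]  free=[..FFF...........]
after unlink(c) →   free=[................]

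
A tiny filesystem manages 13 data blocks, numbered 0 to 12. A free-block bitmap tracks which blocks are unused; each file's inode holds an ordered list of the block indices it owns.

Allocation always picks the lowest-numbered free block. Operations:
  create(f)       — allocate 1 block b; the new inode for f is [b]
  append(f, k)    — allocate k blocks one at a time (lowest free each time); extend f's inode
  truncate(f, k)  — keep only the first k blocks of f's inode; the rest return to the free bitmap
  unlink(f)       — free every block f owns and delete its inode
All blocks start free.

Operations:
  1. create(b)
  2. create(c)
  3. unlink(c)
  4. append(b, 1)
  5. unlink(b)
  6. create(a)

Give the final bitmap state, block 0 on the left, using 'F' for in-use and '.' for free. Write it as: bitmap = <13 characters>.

bitmap = F............

  1. create(b)  ⇒  F............  {b→[0]}
  2. create(c)  ⇒  FF...........  {b→[0]; c→[1]}
  3. unlink(c)  ⇒  F............  {b→[0]}
  4. append(b, 1)  ⇒  FF...........  {b→[0, 1]}
  5. unlink(b)  ⇒  .............  {}
  6. create(a)  ⇒  F............  {a→[0]}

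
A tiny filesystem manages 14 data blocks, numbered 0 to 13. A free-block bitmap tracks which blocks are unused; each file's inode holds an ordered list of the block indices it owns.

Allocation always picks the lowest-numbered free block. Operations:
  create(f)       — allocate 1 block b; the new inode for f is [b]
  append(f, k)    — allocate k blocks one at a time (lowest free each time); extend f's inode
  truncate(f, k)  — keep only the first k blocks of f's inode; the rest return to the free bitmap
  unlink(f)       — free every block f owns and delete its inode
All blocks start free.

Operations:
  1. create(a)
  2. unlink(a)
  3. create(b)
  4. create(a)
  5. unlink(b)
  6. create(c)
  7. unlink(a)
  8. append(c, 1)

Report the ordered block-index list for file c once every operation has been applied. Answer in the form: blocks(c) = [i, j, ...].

  1. create(a)  ⇒  F.............  {a→[0]}
  2. unlink(a)  ⇒  ..............  {}
  3. create(b)  ⇒  F.............  {b→[0]}
  4. create(a)  ⇒  FF............  {a→[1]; b→[0]}
  5. unlink(b)  ⇒  .F............  {a→[1]}
  6. create(c)  ⇒  FF............  {a→[1]; c→[0]}
  7. unlink(a)  ⇒  F.............  {c→[0]}
  8. append(c, 1)  ⇒  FF............  {c→[0, 1]}

blocks(c) = [0, 1]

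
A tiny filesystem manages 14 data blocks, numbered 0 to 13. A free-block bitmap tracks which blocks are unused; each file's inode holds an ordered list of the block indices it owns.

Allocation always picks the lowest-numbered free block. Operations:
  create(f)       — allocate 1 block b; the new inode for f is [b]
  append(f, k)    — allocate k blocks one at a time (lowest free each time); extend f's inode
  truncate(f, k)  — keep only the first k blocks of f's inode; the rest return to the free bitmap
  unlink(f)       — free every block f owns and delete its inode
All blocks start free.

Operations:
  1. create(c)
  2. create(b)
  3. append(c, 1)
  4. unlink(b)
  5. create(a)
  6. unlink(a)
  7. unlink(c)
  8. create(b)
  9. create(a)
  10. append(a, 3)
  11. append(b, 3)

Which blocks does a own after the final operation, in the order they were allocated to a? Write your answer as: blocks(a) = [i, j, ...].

blocks(a) = [1, 2, 3, 4]

create(c): bitmap=F............. | c=[0]
create(b): bitmap=FF............ | b=[1] c=[0]
append(c, 1): bitmap=FFF........... | b=[1] c=[0, 2]
unlink(b): bitmap=F.F........... | c=[0, 2]
create(a): bitmap=FFF........... | a=[1] c=[0, 2]
unlink(a): bitmap=F.F........... | c=[0, 2]
unlink(c): bitmap=.............. | 
create(b): bitmap=F............. | b=[0]
create(a): bitmap=FF............ | a=[1] b=[0]
append(a, 3): bitmap=FFFFF......... | a=[1, 2, 3, 4] b=[0]
append(b, 3): bitmap=FFFFFFFF...... | a=[1, 2, 3, 4] b=[0, 5, 6, 7]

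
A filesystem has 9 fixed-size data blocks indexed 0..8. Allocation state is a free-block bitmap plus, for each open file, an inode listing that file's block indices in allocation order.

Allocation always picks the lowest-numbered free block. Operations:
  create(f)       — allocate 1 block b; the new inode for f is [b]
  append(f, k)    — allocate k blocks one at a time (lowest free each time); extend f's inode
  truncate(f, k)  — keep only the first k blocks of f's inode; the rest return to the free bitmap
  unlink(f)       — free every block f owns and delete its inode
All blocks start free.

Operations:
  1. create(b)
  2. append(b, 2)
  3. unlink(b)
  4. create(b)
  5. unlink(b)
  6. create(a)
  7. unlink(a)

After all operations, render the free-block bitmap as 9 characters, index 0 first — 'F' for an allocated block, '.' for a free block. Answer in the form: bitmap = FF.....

after create(b) → b:[0]  free=[F........]
after append(b, 2) → b:[0, 1, 2]  free=[FFF......]
after unlink(b) →   free=[.........]
after create(b) → b:[0]  free=[F........]
after unlink(b) →   free=[.........]
after create(a) → a:[0]  free=[F........]
after unlink(a) →   free=[.........]

bitmap = .........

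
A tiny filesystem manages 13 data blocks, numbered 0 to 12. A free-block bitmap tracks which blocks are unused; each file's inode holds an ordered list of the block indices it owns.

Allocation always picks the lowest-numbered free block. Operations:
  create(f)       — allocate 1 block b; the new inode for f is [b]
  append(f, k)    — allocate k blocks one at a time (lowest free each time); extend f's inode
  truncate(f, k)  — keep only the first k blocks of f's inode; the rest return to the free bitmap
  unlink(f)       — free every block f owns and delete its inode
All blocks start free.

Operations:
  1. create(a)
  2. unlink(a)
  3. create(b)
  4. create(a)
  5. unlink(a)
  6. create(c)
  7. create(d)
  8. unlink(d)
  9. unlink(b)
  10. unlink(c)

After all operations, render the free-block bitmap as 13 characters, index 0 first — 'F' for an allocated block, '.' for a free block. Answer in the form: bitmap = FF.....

bitmap = .............

after create(a) → a:[0]  free=[F............]
after unlink(a) →   free=[.............]
after create(b) → b:[0]  free=[F............]
after create(a) → a:[1], b:[0]  free=[FF...........]
after unlink(a) → b:[0]  free=[F............]
after create(c) → b:[0], c:[1]  free=[FF...........]
after create(d) → b:[0], c:[1], d:[2]  free=[FFF..........]
after unlink(d) → b:[0], c:[1]  free=[FF...........]
after unlink(b) → c:[1]  free=[.F...........]
after unlink(c) →   free=[.............]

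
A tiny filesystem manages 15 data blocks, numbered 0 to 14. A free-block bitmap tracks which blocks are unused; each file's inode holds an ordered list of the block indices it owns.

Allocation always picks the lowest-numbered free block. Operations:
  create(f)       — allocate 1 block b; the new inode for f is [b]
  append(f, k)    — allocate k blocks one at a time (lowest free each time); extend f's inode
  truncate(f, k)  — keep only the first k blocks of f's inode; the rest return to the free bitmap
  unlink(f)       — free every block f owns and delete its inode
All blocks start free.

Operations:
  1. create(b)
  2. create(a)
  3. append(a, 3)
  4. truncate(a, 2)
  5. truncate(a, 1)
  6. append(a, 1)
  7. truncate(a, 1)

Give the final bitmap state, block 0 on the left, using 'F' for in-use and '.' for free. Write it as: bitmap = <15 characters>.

[1] create(b) — b=0 (map F..............)
[2] create(a) — a=1 b=0 (map FF.............)
[3] append(a, 3) — a=1,2,3,4 b=0 (map FFFFF..........)
[4] truncate(a, 2) — a=1,2 b=0 (map FFF............)
[5] truncate(a, 1) — a=1 b=0 (map FF.............)
[6] append(a, 1) — a=1,2 b=0 (map FFF............)
[7] truncate(a, 1) — a=1 b=0 (map FF.............)

bitmap = FF.............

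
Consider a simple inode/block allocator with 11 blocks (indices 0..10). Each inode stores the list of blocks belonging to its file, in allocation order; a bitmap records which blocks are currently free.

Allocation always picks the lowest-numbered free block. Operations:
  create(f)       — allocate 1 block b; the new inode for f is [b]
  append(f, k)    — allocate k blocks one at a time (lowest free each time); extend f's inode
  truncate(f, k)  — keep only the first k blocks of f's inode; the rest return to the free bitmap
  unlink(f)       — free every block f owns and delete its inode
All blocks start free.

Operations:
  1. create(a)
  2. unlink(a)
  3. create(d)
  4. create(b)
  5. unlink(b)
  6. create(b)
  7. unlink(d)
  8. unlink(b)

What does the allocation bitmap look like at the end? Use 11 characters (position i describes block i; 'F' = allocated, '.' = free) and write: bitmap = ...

bitmap = ...........

[1] create(a) — a=0 (map F..........)
[2] unlink(a) —  (map ...........)
[3] create(d) — d=0 (map F..........)
[4] create(b) — b=1 d=0 (map FF.........)
[5] unlink(b) — d=0 (map F..........)
[6] create(b) — b=1 d=0 (map FF.........)
[7] unlink(d) — b=1 (map .F.........)
[8] unlink(b) —  (map ...........)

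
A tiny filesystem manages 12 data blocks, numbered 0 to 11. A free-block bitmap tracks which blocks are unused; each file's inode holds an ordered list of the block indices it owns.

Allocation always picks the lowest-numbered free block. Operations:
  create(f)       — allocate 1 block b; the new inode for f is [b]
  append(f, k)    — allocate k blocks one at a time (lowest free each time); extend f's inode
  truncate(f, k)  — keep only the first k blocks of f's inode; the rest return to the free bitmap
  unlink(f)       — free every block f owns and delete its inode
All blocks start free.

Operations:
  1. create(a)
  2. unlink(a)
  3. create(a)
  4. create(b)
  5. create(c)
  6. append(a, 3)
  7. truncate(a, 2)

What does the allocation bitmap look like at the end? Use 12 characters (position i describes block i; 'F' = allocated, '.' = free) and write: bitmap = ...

bitmap = FFFF........

after create(a) → a:[0]  free=[F...........]
after unlink(a) →   free=[............]
after create(a) → a:[0]  free=[F...........]
after create(b) → a:[0], b:[1]  free=[FF..........]
after create(c) → a:[0], b:[1], c:[2]  free=[FFF.........]
after append(a, 3) → a:[0, 3, 4, 5], b:[1], c:[2]  free=[FFFFFF......]
after truncate(a, 2) → a:[0, 3], b:[1], c:[2]  free=[FFFF........]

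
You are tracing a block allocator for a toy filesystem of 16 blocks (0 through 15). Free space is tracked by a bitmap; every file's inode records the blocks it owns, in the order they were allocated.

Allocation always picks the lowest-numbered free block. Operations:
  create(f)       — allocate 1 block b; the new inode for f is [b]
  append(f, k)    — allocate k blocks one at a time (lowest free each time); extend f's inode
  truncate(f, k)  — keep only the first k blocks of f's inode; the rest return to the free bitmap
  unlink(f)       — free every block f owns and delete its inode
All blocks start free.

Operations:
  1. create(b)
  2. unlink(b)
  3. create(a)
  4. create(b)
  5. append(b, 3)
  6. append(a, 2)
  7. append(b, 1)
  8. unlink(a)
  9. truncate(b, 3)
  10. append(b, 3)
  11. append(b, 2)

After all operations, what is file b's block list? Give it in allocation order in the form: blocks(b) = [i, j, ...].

blocks(b) = [1, 2, 3, 0, 4, 5, 6, 7]

create(b): bitmap=F............... | b=[0]
unlink(b): bitmap=................ | 
create(a): bitmap=F............... | a=[0]
create(b): bitmap=FF.............. | a=[0] b=[1]
append(b, 3): bitmap=FFFFF........... | a=[0] b=[1, 2, 3, 4]
append(a, 2): bitmap=FFFFFFF......... | a=[0, 5, 6] b=[1, 2, 3, 4]
append(b, 1): bitmap=FFFFFFFF........ | a=[0, 5, 6] b=[1, 2, 3, 4, 7]
unlink(a): bitmap=.FFFF..F........ | b=[1, 2, 3, 4, 7]
truncate(b, 3): bitmap=.FFF............ | b=[1, 2, 3]
append(b, 3): bitmap=FFFFFF.......... | b=[1, 2, 3, 0, 4, 5]
append(b, 2): bitmap=FFFFFFFF........ | b=[1, 2, 3, 0, 4, 5, 6, 7]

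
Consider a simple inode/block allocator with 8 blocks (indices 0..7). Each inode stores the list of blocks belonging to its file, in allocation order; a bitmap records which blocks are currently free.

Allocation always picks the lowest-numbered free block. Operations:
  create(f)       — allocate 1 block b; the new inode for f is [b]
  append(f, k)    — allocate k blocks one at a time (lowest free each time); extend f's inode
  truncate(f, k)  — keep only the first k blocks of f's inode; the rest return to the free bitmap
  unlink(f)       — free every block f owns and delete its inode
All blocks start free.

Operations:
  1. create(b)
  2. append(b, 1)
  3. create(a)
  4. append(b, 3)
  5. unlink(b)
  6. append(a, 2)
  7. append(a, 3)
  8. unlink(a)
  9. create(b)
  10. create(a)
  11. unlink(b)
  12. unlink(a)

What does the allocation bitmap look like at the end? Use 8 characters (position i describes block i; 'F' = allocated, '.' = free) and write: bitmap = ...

bitmap = ........

after create(b) → b:[0]  free=[F.......]
after append(b, 1) → b:[0, 1]  free=[FF......]
after create(a) → a:[2], b:[0, 1]  free=[FFF.....]
after append(b, 3) → a:[2], b:[0, 1, 3, 4, 5]  free=[FFFFFF..]
after unlink(b) → a:[2]  free=[..F.....]
after append(a, 2) → a:[2, 0, 1]  free=[FFF.....]
after append(a, 3) → a:[2, 0, 1, 3, 4, 5]  free=[FFFFFF..]
after unlink(a) →   free=[........]
after create(b) → b:[0]  free=[F.......]
after create(a) → a:[1], b:[0]  free=[FF......]
after unlink(b) → a:[1]  free=[.F......]
after unlink(a) →   free=[........]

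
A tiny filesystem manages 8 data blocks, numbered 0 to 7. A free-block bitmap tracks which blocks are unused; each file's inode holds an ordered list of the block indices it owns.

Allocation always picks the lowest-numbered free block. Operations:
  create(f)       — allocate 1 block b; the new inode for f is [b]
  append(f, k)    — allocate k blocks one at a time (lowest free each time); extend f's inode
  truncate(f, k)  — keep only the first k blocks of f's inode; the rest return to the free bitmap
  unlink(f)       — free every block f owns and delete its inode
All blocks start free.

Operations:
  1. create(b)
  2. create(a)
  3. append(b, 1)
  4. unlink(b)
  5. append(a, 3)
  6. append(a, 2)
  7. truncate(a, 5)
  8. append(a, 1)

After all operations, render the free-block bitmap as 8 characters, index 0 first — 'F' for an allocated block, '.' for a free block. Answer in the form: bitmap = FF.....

create(b): bitmap=F....... | b=[0]
create(a): bitmap=FF...... | a=[1] b=[0]
append(b, 1): bitmap=FFF..... | a=[1] b=[0, 2]
unlink(b): bitmap=.F...... | a=[1]
append(a, 3): bitmap=FFFF.... | a=[1, 0, 2, 3]
append(a, 2): bitmap=FFFFFF.. | a=[1, 0, 2, 3, 4, 5]
truncate(a, 5): bitmap=FFFFF... | a=[1, 0, 2, 3, 4]
append(a, 1): bitmap=FFFFFF.. | a=[1, 0, 2, 3, 4, 5]

bitmap = FFFFFF..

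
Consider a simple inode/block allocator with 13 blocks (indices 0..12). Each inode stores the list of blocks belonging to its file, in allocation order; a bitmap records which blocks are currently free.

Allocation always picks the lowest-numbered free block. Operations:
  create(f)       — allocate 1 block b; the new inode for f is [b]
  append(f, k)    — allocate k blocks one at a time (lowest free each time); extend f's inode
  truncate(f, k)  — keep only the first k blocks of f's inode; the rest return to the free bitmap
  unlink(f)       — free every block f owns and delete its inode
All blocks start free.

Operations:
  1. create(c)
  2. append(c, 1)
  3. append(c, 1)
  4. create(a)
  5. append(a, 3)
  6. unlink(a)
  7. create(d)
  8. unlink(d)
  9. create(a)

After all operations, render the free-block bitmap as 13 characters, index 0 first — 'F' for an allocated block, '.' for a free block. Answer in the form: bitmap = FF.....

bitmap = FFFF.........

[1] create(c) — c=0 (map F............)
[2] append(c, 1) — c=0,1 (map FF...........)
[3] append(c, 1) — c=0,1,2 (map FFF..........)
[4] create(a) — a=3 c=0,1,2 (map FFFF.........)
[5] append(a, 3) — a=3,4,5,6 c=0,1,2 (map FFFFFFF......)
[6] unlink(a) — c=0,1,2 (map FFF..........)
[7] create(d) — c=0,1,2 d=3 (map FFFF.........)
[8] unlink(d) — c=0,1,2 (map FFF..........)
[9] create(a) — a=3 c=0,1,2 (map FFFF.........)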